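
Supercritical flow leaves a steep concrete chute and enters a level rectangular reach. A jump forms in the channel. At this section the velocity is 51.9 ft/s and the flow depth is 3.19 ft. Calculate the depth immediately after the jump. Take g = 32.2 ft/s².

y₂ = 21.6 ft

Fr₁ = V₁/√(g·y₁) = 51.9/√(32.2×3.19) = 5.12.
Sequent-depth ratio: y₂/y₁ = ½[√(1 + 8Fr₁²) − 1] = ½[√210.8 − 1] = 6.76.
y₂ = 6.76 × 3.19 = 21.6 ft.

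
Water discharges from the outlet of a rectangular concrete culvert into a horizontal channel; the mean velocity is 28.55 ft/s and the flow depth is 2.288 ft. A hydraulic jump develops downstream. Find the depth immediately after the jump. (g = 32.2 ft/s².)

y₂ = 9.679 ft

Fr₁ = V₁/√(g·y₁) = 28.55/√(32.2×2.288) = 3.326.
Sequent-depth ratio: y₂/y₁ = ½[√(1 + 8Fr₁²) − 1] = ½[√89.510 − 1] = 4.230.
y₂ = 4.230 × 2.288 = 9.679 ft.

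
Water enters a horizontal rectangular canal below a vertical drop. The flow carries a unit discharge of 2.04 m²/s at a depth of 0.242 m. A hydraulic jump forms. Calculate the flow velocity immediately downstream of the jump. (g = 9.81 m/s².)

V₁ = q/y₁ = 2.04/0.242 = 8.43 m/s. Fr₁ = V₁/√(g·y₁) = 8.43/√(9.81×0.242) = 5.47.
Conjugate-depth relation: y₂/y₁ = ½[√(1 + 8Fr₁²) − 1] = ½[√240.5 − 1] = 7.25.
y₂ = 7.25 × 0.242 = 1.76 m.
V₂ = q/y₂ = 2.04/1.76 = 1.16 m/s.

V₂ = 1.16 m/s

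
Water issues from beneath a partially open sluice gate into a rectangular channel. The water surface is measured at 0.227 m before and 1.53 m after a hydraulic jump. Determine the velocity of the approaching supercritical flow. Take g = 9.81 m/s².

For a rectangular channel the momentum equation gives q² = ½·g·y₁·y₂·(y₁ + y₂) = ½×9.81×0.227×1.53×1.76 = 2.99.
q = √2.99 = 1.73 m²/s.
V₁ = q/y₁ = 1.73/0.227 = 7.62 m/s.

V₁ = 7.62 m/s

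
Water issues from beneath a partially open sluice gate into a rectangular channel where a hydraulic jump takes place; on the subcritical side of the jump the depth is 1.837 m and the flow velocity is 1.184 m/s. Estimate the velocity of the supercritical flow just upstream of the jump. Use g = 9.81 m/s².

Fr₂ = V₂/√(g·y₂) = 1.184/√(9.81×1.837) = 0.2789.
Since the conjugate-depth ratio holds either way, y₁/y₂ = ½[√(1 + 8Fr₂²) − 1] = ½[√1.6223 − 1] = 0.1369.
y₁ = 0.1369 × 1.837 = 0.2514 m.
V₁ = q/y₁ = 2.175/0.2514 = 8.652 m/s.

V₁ = 8.652 m/s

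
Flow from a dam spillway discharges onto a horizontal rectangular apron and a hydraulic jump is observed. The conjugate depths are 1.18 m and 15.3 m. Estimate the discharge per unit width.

For a rectangular channel the momentum equation gives q² = ½·g·y₁·y₂·(y₁ + y₂) = ½×9.81×1.18×15.3×16.5 = 1459.
q = √1459 = 38.2 m²/s.

q = 38.2 m²/s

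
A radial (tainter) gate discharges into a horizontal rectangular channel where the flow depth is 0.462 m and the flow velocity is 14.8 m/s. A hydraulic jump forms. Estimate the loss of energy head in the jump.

ΔE = 7.18 m

Fr₁ = V₁/√(g·y₁) = 14.8/√(9.81×0.462) = 6.95.
Conjugate-depth relation: y₂/y₁ = ½[√(1 + 8Fr₁²) − 1] = ½[√387.6 − 1] = 9.34.
y₂ = 9.34 × 0.462 = 4.32 m.
q = V₁·y₁ = 14.8 × 0.462 = 6.84 m²/s. V₂ = q/y₂ = 6.84/4.32 = 1.58 m/s. E₁ = y₁ + V₁²/2g = 11.6 m; E₂ = y₂ + V₂²/2g = 4.44 m. ΔE = E₁ − E₂ = 7.18 m.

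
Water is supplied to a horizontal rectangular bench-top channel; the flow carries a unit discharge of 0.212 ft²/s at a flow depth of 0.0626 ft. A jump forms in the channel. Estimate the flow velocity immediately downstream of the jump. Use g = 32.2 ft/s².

V₁ = q/y₁ = 0.212/0.0626 = 3.39 ft/s. Fr₁ = V₁/√(g·y₁) = 3.39/√(32.2×0.0626) = 2.39.
By Bélanger, y₂/y₁ = ½[√(1 + 8Fr₁²) − 1] = ½[√46.52 − 1] = 2.91.
y₂ = 2.91 × 0.0626 = 0.182 ft.
V₂ = q/y₂ = 0.212/0.182 = 1.16 ft/s.

V₂ = 1.16 ft/s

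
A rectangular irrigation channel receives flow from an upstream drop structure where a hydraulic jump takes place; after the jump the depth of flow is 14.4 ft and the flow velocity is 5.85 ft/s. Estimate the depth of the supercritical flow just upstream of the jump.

y₁ = 1.88 ft

Fr₂ = V₂/√(g·y₂) = 5.85/√(32.2×14.4) = 0.272.
Applying the sequent-depth relation in reverse, y₁/y₂ = ½[√(1 + 8Fr₂²) − 1] = ½[√1.590 − 1] = 0.131.
y₁ = 0.131 × 14.4 = 1.88 ft.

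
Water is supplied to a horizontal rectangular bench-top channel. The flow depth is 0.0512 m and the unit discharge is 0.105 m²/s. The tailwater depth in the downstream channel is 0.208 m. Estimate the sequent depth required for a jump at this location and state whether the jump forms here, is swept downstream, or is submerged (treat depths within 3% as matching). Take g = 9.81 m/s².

V₁ = q/y₁ = 0.105/0.0512 = 2.05 m/s. Fr₁ = V₁/√(g·y₁) = 2.05/√(9.81×0.0512) = 2.89.
Conjugate-depth relation: y₂/y₁ = ½[√(1 + 8Fr₁²) − 1] = ½[√67.99 − 1] = 3.62.
y₂ = 3.62 × 0.0512 = 0.185 m.
Tailwater y_tw = 0.208 m: y_tw > y₂, so the jump is submerged.

y₂ = 0.185 m; the jump is submerged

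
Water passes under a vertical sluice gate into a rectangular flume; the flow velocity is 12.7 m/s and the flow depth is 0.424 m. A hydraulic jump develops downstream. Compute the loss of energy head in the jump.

Fr₁ = V₁/√(g·y₁) = 12.7/√(9.81×0.424) = 6.23.
Bélanger equation: y₂/y₁ = ½[√(1 + 8Fr₁²) − 1] = ½[√311.2 − 1] = 8.32.
y₂ = 8.32 × 0.424 = 3.53 m.
Head loss: ΔE = (y₂ − y₁)³/(4y₁y₂) = (3.53 − 0.424)³/(4×0.424×3.53) = 29.9/5.98 = 5.00 m.

ΔE = 5.00 m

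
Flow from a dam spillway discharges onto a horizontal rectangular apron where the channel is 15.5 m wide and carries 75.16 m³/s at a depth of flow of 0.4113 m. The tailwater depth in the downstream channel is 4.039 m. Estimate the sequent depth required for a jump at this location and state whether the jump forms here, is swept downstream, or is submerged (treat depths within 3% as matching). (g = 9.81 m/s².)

y₂ = 3.214 m; the jump is submerged

q = Q/b = 75.16/15.5 = 4.849 m²/s; V₁ = q/y₁ = 11.79 m/s. Fr₁ = V₁/√(g·y₁) = 5.869.
By Bélanger, y₂/y₁ = ½[√(1 + 8Fr₁²) − 1] = ½[√276.58 − 1] = 7.815.
y₂ = 7.815 × 0.4113 = 3.214 m.
Tailwater y_tw = 4.039 m: y_tw > y₂, so the jump is submerged.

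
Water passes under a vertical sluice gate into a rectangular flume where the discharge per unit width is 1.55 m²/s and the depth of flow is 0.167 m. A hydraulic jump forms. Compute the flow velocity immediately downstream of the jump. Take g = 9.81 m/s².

V₁ = q/y₁ = 1.55/0.167 = 9.28 m/s. Fr₁ = V₁/√(g·y₁) = 9.28/√(9.81×0.167) = 7.25.
Sequent-depth ratio: y₂/y₁ = ½[√(1 + 8Fr₁²) − 1] = ½[√421.7 − 1] = 9.77.
y₂ = 9.77 × 0.167 = 1.63 m.
V₂ = q/y₂ = 1.55/1.63 = 0.950 m/s.

V₂ = 0.950 m/s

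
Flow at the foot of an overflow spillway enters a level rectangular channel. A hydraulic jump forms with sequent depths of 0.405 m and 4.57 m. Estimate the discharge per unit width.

q = 6.72 m²/s

For a rectangular channel the momentum equation gives q² = ½·g·y₁·y₂·(y₁ + y₂) = ½×9.81×0.405×4.57×4.98 = 45.2.
q = √45.2 = 6.72 m²/s.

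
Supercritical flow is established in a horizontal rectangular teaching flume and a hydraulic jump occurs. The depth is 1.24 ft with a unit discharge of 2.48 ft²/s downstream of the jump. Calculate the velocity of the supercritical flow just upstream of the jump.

V₁ = 11.7 ft/s

V₂ = q/y₂ = 2.48/1.24 = 2.00 ft/s; Fr₂ = V₂/√(g·y₂) = 0.317.
The Bélanger relation is symmetric: y₁/y₂ = ½[√(1 + 8Fr₂²) − 1] = ½[√1.801 − 1] = 0.171.
y₁ = 0.171 × 1.24 = 0.212 ft.
V₁ = q/y₁ = 2.48/0.212 = 11.7 ft/s.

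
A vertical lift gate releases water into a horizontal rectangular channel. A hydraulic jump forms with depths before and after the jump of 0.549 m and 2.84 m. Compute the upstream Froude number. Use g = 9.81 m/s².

For a rectangular channel the momentum equation gives q² = ½·g·y₁·y₂·(y₁ + y₂) = ½×9.81×0.549×2.84×3.39 = 25.9.
q = √25.9 = 5.09 m²/s.
V₁ = q/y₁ = 9.27 m/s; Fr₁ = V₁/√(g·y₁) = 4.00.

Fr₁ = 4.00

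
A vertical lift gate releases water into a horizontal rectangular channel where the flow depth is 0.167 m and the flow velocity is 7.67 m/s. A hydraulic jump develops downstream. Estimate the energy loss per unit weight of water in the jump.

Fr₁ = V₁/√(g·y₁) = 7.67/√(9.81×0.167) = 5.99.
Conjugate-depth relation: y₂/y₁ = ½[√(1 + 8Fr₁²) − 1] = ½[√288.3 − 1] = 7.99.
y₂ = 7.99 × 0.167 = 1.33 m.
q = V₁·y₁ = 7.67 × 0.167 = 1.28 m²/s. V₂ = q/y₂ = 1.28/1.33 = 0.960 m/s. E₁ = y₁ + V₁²/2g = 3.17 m; E₂ = y₂ + V₂²/2g = 1.38 m. ΔE = E₁ − E₂ = 1.78 m.

ΔE = 1.78 m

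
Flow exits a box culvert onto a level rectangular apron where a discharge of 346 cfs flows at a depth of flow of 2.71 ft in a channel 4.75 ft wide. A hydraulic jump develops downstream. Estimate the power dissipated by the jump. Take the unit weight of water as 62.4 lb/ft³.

q = Q/b = 346/4.75 = 72.8 ft²/s; V₁ = q/y₁ = 26.9 ft/s. Fr₁ = V₁/√(g·y₁) = 2.88.
By Bélanger, y₂/y₁ = ½[√(1 + 8Fr₁²) − 1] = ½[√67.24 − 1] = 3.60.
y₂ = 3.60 × 2.71 = 9.76 ft.
Head loss: ΔE = (y₂ − y₁)³/(4y₁y₂) = (9.76 − 2.71)³/(4×2.71×9.76) = 350/106 = 3.31 ft.
P = γ·Q·ΔE/550 = 62.4 × 346 × 3.31 / 550 = 130 hp.

P = 130 hp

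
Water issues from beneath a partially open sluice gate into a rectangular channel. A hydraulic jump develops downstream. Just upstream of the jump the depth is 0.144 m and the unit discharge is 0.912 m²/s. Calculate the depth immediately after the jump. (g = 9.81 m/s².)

y₂ = 1.02 m

V₁ = q/y₁ = 0.912/0.144 = 6.33 m/s. Fr₁ = V₁/√(g·y₁) = 6.33/√(9.81×0.144) = 5.33.
Conjugate-depth relation: y₂/y₁ = ½[√(1 + 8Fr₁²) − 1] = ½[√228.2 − 1] = 7.05.
y₂ = 7.05 × 0.144 = 1.02 m.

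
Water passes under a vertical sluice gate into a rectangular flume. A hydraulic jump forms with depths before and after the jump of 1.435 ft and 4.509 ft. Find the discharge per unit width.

For a rectangular channel the momentum equation gives q² = ½·g·y₁·y₂·(y₁ + y₂) = ½×32.2×1.435×4.509×5.944 = 619.2.
q = √619.2 = 24.88 ft²/s.

q = 24.88 ft²/s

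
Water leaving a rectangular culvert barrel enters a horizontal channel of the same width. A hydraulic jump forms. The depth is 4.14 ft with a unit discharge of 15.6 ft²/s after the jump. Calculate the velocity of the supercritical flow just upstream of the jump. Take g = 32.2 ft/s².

V₂ = q/y₂ = 15.6/4.14 = 3.77 ft/s; Fr₂ = V₂/√(g·y₂) = 0.326.
Since the conjugate-depth ratio holds either way, y₁/y₂ = ½[√(1 + 8Fr₂²) − 1] = ½[√1.852 − 1] = 0.180.
y₁ = 0.180 × 4.14 = 0.747 ft.
V₁ = q/y₁ = 15.6/0.747 = 20.9 ft/s.

V₁ = 20.9 ft/s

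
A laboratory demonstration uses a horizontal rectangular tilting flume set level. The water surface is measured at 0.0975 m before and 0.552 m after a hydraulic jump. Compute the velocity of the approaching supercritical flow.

For a rectangular channel the momentum equation gives q² = ½·g·y₁·y₂·(y₁ + y₂) = ½×9.81×0.0975×0.552×0.650 = 0.171.
q = √0.171 = 0.414 m²/s.
V₁ = q/y₁ = 0.414/0.0975 = 4.25 m/s.

V₁ = 4.25 m/s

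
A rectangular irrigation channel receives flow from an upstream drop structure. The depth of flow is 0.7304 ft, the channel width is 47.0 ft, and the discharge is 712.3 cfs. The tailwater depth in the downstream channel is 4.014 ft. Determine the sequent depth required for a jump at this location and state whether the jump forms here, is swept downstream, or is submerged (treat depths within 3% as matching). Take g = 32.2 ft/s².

q = Q/b = 712.3/47.0 = 15.16 ft²/s; V₁ = q/y₁ = 20.75 ft/s. Fr₁ = V₁/√(g·y₁) = 4.279.
By Bélanger, y₂/y₁ = ½[√(1 + 8Fr₁²) − 1] = ½[√147.45 − 1] = 5.571.
y₂ = 5.571 × 0.7304 = 4.069 ft.
Tailwater y_tw = 4.014 ft: y_tw ≈ y₂, so the jump forms here.

y₂ = 4.069 ft; the jump forms here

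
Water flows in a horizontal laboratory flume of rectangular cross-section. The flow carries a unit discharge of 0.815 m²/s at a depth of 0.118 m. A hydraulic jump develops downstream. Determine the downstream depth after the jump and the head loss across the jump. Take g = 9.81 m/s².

V₁ = q/y₁ = 0.815/0.118 = 6.91 m/s. Fr₁ = V₁/√(g·y₁) = 6.91/√(9.81×0.118) = 6.42.
Conjugate-depth relation: y₂/y₁ = ½[√(1 + 8Fr₁²) − 1] = ½[√330.7 − 1] = 8.59.
y₂ = 8.59 × 0.118 = 1.01 m.
Head loss: ΔE = (y₂ − y₁)³/(4y₁y₂) = (1.01 − 0.118)³/(4×0.118×1.01) = 0.719/0.479 = 1.50 m.

y₂ = 1.01 m; ΔE = 1.50 m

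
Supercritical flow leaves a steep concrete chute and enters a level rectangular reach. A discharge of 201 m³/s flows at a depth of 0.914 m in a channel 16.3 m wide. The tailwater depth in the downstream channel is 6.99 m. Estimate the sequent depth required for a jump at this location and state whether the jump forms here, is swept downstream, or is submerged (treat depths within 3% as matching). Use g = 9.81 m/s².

q = Q/b = 201/16.3 = 12.3 m²/s; V₁ = q/y₁ = 13.5 m/s. Fr₁ = V₁/√(g·y₁) = 4.51.
Sequent-depth ratio: y₂/y₁ = ½[√(1 + 8Fr₁²) − 1] = ½[√163.4 − 1] = 5.89.
y₂ = 5.89 × 0.914 = 5.38 m.
Tailwater y_tw = 6.99 m: y_tw > y₂, so the jump is submerged.

y₂ = 5.38 m; the jump is submerged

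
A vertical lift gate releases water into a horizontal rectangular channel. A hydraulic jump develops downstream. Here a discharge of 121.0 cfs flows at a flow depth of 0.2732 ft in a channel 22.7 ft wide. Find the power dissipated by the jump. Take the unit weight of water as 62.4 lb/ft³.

P = 50.79 hp

q = Q/b = 121.0/22.7 = 5.330 ft²/s; V₁ = q/y₁ = 19.51 ft/s. Fr₁ = V₁/√(g·y₁) = 6.578.
Sequent-depth ratio: y₂/y₁ = ½[√(1 + 8Fr₁²) − 1] = ½[√347.19 − 1] = 8.816.
y₂ = 8.816 × 0.2732 = 2.409 ft.
Head loss: ΔE = (y₂ − y₁)³/(4y₁y₂) = (2.409 − 0.2732)³/(4×0.2732×2.409) = 9.738/2.632 = 3.700 ft.
P = γ·Q·ΔE/550 = 62.4 × 121.0 × 3.700 / 550 = 50.79 hp.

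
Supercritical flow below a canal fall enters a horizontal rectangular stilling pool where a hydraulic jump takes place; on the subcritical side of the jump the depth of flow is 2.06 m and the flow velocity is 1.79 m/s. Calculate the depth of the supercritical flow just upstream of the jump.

Fr₂ = V₂/√(g·y₂) = 1.79/√(9.81×2.06) = 0.398.
The Bélanger relation is symmetric: y₁/y₂ = ½[√(1 + 8Fr₂²) − 1] = ½[√2.268 − 1] = 0.253.
y₁ = 0.253 × 2.06 = 0.521 m.

y₁ = 0.521 m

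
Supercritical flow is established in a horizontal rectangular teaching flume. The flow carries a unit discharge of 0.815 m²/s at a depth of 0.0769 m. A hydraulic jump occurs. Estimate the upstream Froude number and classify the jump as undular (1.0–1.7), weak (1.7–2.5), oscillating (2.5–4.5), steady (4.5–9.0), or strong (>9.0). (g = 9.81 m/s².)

V₁ = q/y₁ = 0.815/0.0769 = 10.6 m/s. Fr₁ = V₁/√(g·y₁) = 10.6/√(9.81×0.0769) = 12.2.
Fr₁ = 12.2 lies in the strong range.

Fr₁ = 12.2; strong jump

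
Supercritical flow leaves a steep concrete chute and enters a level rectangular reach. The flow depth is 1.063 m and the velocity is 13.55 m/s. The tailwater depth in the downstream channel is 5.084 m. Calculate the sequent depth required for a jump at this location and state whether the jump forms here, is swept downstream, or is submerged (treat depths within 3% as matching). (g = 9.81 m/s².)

y₂ = 5.799 m; the jump is swept downstream

Fr₁ = V₁/√(g·y₁) = 13.55/√(9.81×1.063) = 4.196.
Sequent-depth ratio: y₂/y₁ = ½[√(1 + 8Fr₁²) − 1] = ½[√141.85 − 1] = 5.455.
y₂ = 5.455 × 1.063 = 5.799 m.
Tailwater y_tw = 5.084 m: y_tw < y₂, so the jump is swept downstream.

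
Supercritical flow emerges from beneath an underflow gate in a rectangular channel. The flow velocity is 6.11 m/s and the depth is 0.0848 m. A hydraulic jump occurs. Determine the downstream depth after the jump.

y₂ = 0.762 m

Fr₁ = V₁/√(g·y₁) = 6.11/√(9.81×0.0848) = 6.70.
Conjugate-depth relation: y₂/y₁ = ½[√(1 + 8Fr₁²) − 1] = ½[√360.0 − 1] = 8.99.
y₂ = 8.99 × 0.0848 = 0.762 m.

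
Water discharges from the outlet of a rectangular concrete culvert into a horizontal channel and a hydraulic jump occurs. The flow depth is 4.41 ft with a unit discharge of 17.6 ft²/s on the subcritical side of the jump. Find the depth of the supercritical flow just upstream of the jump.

V₂ = q/y₂ = 17.6/4.41 = 3.99 ft/s; Fr₂ = V₂/√(g·y₂) = 0.335.
From the momentum equation (using Fr₂), y₁/y₂ = ½[√(1 + 8Fr₂²) − 1] = ½[√1.897 − 1] = 0.189.
y₁ = 0.189 × 4.41 = 0.832 ft.

y₁ = 0.832 ft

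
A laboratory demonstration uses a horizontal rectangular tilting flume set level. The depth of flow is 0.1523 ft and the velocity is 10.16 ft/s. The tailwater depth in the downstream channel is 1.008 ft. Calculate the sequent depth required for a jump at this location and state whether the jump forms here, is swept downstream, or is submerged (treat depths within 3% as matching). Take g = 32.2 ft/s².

Fr₁ = V₁/√(g·y₁) = 10.16/√(32.2×0.1523) = 4.588.
Sequent-depth ratio: y₂/y₁ = ½[√(1 + 8Fr₁²) − 1] = ½[√169.39 − 1] = 6.008.
y₂ = 6.008 × 0.1523 = 0.9149 ft.
Tailwater y_tw = 1.008 ft: y_tw > y₂, so the jump is submerged.

y₂ = 0.9149 ft; the jump is submerged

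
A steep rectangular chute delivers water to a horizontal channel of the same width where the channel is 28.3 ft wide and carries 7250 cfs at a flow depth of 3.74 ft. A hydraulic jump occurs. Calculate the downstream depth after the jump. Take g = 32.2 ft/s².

q = Q/b = 7250/28.3 = 256 ft²/s; V₁ = q/y₁ = 68.5 ft/s. Fr₁ = V₁/√(g·y₁) = 6.24.
Sequent-depth ratio: y₂/y₁ = ½[√(1 + 8Fr₁²) − 1] = ½[√312.7 − 1] = 8.34.
y₂ = 8.34 × 3.74 = 31.2 ft.

y₂ = 31.2 ft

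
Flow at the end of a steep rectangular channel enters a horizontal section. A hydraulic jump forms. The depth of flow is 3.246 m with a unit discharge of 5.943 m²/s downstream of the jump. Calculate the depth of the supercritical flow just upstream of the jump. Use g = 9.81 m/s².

y₁ = 0.5798 m

V₂ = q/y₂ = 5.943/3.246 = 1.831 m/s; Fr₂ = V₂/√(g·y₂) = 0.3245.
From the momentum equation (using Fr₂), y₁/y₂ = ½[√(1 + 8Fr₂²) − 1] = ½[√1.8421 − 1] = 0.1786.
y₁ = 0.1786 × 3.246 = 0.5798 m.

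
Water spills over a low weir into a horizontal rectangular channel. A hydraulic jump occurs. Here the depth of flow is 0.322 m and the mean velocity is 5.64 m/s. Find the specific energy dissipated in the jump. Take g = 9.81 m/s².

Fr₁ = V₁/√(g·y₁) = 5.64/√(9.81×0.322) = 3.17.
Sequent-depth ratio: y₂/y₁ = ½[√(1 + 8Fr₁²) − 1] = ½[√81.56 − 1] = 4.02.
y₂ = 4.02 × 0.322 = 1.29 m.
Head loss: ΔE = (y₂ − y₁)³/(4y₁y₂) = (1.29 − 0.322)³/(4×0.322×1.29) = 0.916/1.67 = 0.550 m.

ΔE = 0.550 m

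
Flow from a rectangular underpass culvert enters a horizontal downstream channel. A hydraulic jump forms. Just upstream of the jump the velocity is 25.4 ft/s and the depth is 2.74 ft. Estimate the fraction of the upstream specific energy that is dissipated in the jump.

ΔE/E₁ = 0.209 (20.9%)

Fr₁ = V₁/√(g·y₁) = 25.4/√(32.2×2.74) = 2.70.
By Bélanger, y₂/y₁ = ½[√(1 + 8Fr₁²) − 1] = ½[√59.50 − 1] = 3.36.
y₂ = 3.36 × 2.74 = 9.20 ft.
E₁ = y₁ + V₁²/2g = 12.8 ft. ΔE = (y₂ − y₁)³/(4y₁y₂) = 2.67 ft. ΔE/E₁ = 2.67/12.8 = 0.209.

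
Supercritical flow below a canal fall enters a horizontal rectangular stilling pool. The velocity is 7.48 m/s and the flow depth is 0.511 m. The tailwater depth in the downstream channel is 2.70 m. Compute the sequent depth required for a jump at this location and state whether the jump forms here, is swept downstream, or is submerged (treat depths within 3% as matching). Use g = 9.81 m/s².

y₂ = 2.17 m; the jump is submerged

Fr₁ = V₁/√(g·y₁) = 7.48/√(9.81×0.511) = 3.34.
Bélanger equation: y₂/y₁ = ½[√(1 + 8Fr₁²) − 1] = ½[√90.29 − 1] = 4.25.
y₂ = 4.25 × 0.511 = 2.17 m.
Tailwater y_tw = 2.70 m: y_tw > y₂, so the jump is submerged.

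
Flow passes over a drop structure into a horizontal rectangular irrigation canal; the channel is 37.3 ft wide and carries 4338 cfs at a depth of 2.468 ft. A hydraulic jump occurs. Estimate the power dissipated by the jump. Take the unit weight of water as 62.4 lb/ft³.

q = Q/b = 4338/37.3 = 116.3 ft²/s; V₁ = q/y₁ = 47.12 ft/s. Fr₁ = V₁/√(g·y₁) = 5.286.
Sequent-depth ratio: y₂/y₁ = ½[√(1 + 8Fr₁²) − 1] = ½[√224.54 − 1] = 6.992.
y₂ = 6.992 × 2.468 = 17.26 ft.
V₂ = q/y₂ = 116.3/17.26 = 6.739 ft/s. E₁ = y₁ + V₁²/2g = 36.95 ft; E₂ = y₂ + V₂²/2g = 17.96 ft. ΔE = E₁ − E₂ = 18.99 ft.
P = γ·Q·ΔE/550 = 62.4 × 4338 × 18.99 / 550 = 9345 hp.

P = 9345 hp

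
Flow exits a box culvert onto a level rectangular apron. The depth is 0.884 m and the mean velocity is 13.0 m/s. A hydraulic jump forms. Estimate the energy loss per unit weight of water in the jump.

Fr₁ = V₁/√(g·y₁) = 13.0/√(9.81×0.884) = 4.41.
Sequent-depth ratio: y₂/y₁ = ½[√(1 + 8Fr₁²) − 1] = ½[√156.9 − 1] = 5.76.
y₂ = 5.76 × 0.884 = 5.09 m.
q = V₁·y₁ = 13.0 × 0.884 = 11.5 m²/s. V₂ = q/y₂ = 11.5/5.09 = 2.26 m/s. E₁ = y₁ + V₁²/2g = 9.50 m; E₂ = y₂ + V₂²/2g = 5.35 m. ΔE = E₁ − E₂ = 4.14 m.

ΔE = 4.14 m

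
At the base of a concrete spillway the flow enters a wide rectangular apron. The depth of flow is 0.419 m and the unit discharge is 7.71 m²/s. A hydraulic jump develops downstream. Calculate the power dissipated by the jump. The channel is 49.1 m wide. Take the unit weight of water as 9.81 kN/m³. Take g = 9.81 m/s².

P = 46015 kW

V₁ = q/y₁ = 7.71/0.419 = 18.4 m/s. Fr₁ = V₁/√(g·y₁) = 18.4/√(9.81×0.419) = 9.08.
From the momentum equation for a rectangular channel, y₂/y₁ = ½[√(1 + 8Fr₁²) − 1] = ½[√660.0 − 1] = 12.3.
y₂ = 12.3 × 0.419 = 5.17 m.
Head loss: ΔE = (y₂ − y₁)³/(4y₁y₂) = (5.17 − 0.419)³/(4×0.419×5.17) = 107/8.67 = 12.4 m.
Q = q·b = 7.71 × 49.1 = 379 m³/s. P = γ·Q·ΔE = 9.81 × 379 × 12.4 = 46015 kW.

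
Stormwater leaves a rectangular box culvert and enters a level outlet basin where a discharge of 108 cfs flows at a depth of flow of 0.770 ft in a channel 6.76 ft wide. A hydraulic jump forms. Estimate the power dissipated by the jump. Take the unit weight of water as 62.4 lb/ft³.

q = Q/b = 108/6.76 = 16.0 ft²/s; V₁ = q/y₁ = 20.7 ft/s. Fr₁ = V₁/√(g·y₁) = 4.17.
Sequent-depth ratio: y₂/y₁ = ½[√(1 + 8Fr₁²) − 1] = ½[√139.9 − 1] = 5.41.
y₂ = 5.41 × 0.770 = 4.17 ft.
V₂ = q/y₂ = 16.0/4.17 = 3.83 ft/s. E₁ = y₁ + V₁²/2g = 7.45 ft; E₂ = y₂ + V₂²/2g = 4.40 ft. ΔE = E₁ − E₂ = 3.06 ft.
P = γ·Q·ΔE/550 = 62.4 × 108 × 3.06 / 550 = 37.5 hp.

P = 37.5 hp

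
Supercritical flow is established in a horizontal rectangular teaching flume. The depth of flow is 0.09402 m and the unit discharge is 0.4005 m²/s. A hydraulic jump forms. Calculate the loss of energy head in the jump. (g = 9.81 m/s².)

ΔE = 0.4467 m

V₁ = q/y₁ = 0.4005/0.09402 = 4.260 m/s. Fr₁ = V₁/√(g·y₁) = 4.260/√(9.81×0.09402) = 4.435.
Conjugate-depth relation: y₂/y₁ = ½[√(1 + 8Fr₁²) − 1] = ½[√158.39 − 1] = 5.793.
y₂ = 5.793 × 0.09402 = 0.5446 m.
V₂ = q/y₂ = 0.4005/0.5446 = 0.7354 m/s. E₁ = y₁ + V₁²/2g = 1.019 m; E₂ = y₂ + V₂²/2g = 0.5722 m. ΔE = E₁ − E₂ = 0.4467 m.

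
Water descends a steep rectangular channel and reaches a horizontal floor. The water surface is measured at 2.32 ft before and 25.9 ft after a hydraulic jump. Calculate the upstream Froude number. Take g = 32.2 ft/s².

For a rectangular channel the momentum equation gives q² = ½·g·y₁·y₂·(y₁ + y₂) = ½×32.2×2.32×25.9×28.2 = 27301.
q = √27301 = 165 ft²/s.
V₁ = q/y₁ = 71.2 ft/s; Fr₁ = V₁/√(g·y₁) = 8.24.

Fr₁ = 8.24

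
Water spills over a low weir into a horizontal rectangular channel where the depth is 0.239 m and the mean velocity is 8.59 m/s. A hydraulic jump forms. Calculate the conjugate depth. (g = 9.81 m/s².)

y₂ = 1.78 m

Fr₁ = V₁/√(g·y₁) = 8.59/√(9.81×0.239) = 5.61.
Sequent-depth ratio: y₂/y₁ = ½[√(1 + 8Fr₁²) − 1] = ½[√252.8 − 1] = 7.45.
y₂ = 7.45 × 0.239 = 1.78 m.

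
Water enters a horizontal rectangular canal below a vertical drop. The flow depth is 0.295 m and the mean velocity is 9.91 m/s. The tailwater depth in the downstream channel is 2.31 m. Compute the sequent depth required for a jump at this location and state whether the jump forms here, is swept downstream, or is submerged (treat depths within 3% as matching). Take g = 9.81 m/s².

y₂ = 2.29 m; the jump forms here

Fr₁ = V₁/√(g·y₁) = 9.91/√(9.81×0.295) = 5.83.
Conjugate-depth relation: y₂/y₁ = ½[√(1 + 8Fr₁²) − 1] = ½[√272.5 − 1] = 7.75.
y₂ = 7.75 × 0.295 = 2.29 m.
Tailwater y_tw = 2.31 m: y_tw ≈ y₂, so the jump forms here.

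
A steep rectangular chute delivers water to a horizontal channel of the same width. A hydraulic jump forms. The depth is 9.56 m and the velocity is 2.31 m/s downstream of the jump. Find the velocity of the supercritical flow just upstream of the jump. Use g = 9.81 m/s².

V₁ = 22.4 m/s

Fr₂ = V₂/√(g·y₂) = 2.31/√(9.81×9.56) = 0.239.
Applying the sequent-depth relation in reverse, y₁/y₂ = ½[√(1 + 8Fr₂²) − 1] = ½[√1.455 − 1] = 0.103.
y₁ = 0.103 × 9.56 = 0.986 m.
V₁ = q/y₁ = 22.1/0.986 = 22.4 m/s.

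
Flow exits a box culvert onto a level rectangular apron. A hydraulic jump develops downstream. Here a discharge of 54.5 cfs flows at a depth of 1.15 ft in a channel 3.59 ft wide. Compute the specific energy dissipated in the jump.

ΔE = 0.459 ft

q = Q/b = 54.5/3.59 = 15.2 ft²/s; V₁ = q/y₁ = 13.2 ft/s. Fr₁ = V₁/√(g·y₁) = 2.17.
By Bélanger, y₂/y₁ = ½[√(1 + 8Fr₁²) − 1] = ½[√38.65 − 1] = 2.61.
y₂ = 2.61 × 1.15 = 3.00 ft.
V₂ = q/y₂ = 15.2/3.00 = 5.06 ft/s. E₁ = y₁ + V₁²/2g = 3.86 ft; E₂ = y₂ + V₂²/2g = 3.40 ft. ΔE = E₁ − E₂ = 0.459 ft.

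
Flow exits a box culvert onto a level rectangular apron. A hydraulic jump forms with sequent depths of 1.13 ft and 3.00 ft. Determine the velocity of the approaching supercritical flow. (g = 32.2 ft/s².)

V₁ = 13.3 ft/s

For a rectangular channel the momentum equation gives q² = ½·g·y₁·y₂·(y₁ + y₂) = ½×32.2×1.13×3.00×4.13 = 225.
q = √225 = 15.0 ft²/s.
V₁ = q/y₁ = 15.0/1.13 = 13.3 ft/s.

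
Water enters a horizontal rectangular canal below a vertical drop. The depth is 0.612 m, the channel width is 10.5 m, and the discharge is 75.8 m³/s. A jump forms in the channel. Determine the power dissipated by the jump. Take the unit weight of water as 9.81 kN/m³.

q = Q/b = 75.8/10.5 = 7.22 m²/s; V₁ = q/y₁ = 11.8 m/s. Fr₁ = V₁/√(g·y₁) = 4.81.
Bélanger equation: y₂/y₁ = ½[√(1 + 8Fr₁²) − 1] = ½[√186.4 − 1] = 6.33.
y₂ = 6.33 × 0.612 = 3.87 m.
Head loss: ΔE = (y₂ − y₁)³/(4y₁y₂) = (3.87 − 0.612)³/(4×0.612×3.87) = 34.6/9.48 = 3.65 m.
P = γ·Q·ΔE = 9.81 × 75.8 × 3.65 = 2718 kW.

P = 2718 kW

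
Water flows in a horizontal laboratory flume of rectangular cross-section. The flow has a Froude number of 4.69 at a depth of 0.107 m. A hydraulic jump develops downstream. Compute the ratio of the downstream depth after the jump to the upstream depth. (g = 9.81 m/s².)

y₂/y₁ = 6.15

Fr₁ = 4.69 (given).
Bélanger equation: y₂/y₁ = ½[√(1 + 8Fr₁²) − 1] = ½[√177.0 − 1] = 6.15.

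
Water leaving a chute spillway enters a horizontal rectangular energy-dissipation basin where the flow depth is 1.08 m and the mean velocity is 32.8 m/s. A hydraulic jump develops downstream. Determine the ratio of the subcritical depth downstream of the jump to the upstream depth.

y₂/y₁ = 13.8

Fr₁ = V₁/√(g·y₁) = 32.8/√(9.81×1.08) = 10.1.
Sequent-depth ratio: y₂/y₁ = ½[√(1 + 8Fr₁²) − 1] = ½[√813.4 − 1] = 13.8.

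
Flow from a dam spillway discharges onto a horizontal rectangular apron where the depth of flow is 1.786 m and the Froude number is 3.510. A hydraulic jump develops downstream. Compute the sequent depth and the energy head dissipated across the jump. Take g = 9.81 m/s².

y₂ = 8.017 m; ΔE = 4.225 m

Fr₁ = 3.510 (given).
Bélanger equation: y₂/y₁ = ½[√(1 + 8Fr₁²) − 1] = ½[√99.561 − 1] = 4.489.
y₂ = 4.489 × 1.786 = 8.017 m.
V₁ = Fr₁·√(g·y₁) = 3.510×√(9.81×1.786) = 14.69 m/s; q = V₁·y₁ = 26.24 m²/s. V₂ = q/y₂ = 26.24/8.017 = 3.273 m/s. E₁ = y₁ + V₁²/2g = 12.79 m; E₂ = y₂ + V₂²/2g = 8.563 m. ΔE = E₁ − E₂ = 4.225 m.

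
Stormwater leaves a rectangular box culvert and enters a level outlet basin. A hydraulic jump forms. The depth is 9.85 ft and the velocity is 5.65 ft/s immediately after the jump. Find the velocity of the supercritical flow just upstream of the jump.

V₁ = 32.9 ft/s

Fr₂ = V₂/√(g·y₂) = 5.65/√(32.2×9.85) = 0.317.
The Bélanger relation is symmetric: y₁/y₂ = ½[√(1 + 8Fr₂²) − 1] = ½[√1.805 − 1] = 0.172.
y₁ = 0.172 × 9.85 = 1.69 ft.
V₁ = q/y₁ = 55.7/1.69 = 32.9 ft/s.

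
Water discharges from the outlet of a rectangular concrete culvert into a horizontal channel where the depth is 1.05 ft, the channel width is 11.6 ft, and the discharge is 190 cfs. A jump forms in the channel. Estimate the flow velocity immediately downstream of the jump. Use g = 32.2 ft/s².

q = Q/b = 190/11.6 = 16.4 ft²/s; V₁ = q/y₁ = 15.6 ft/s. Fr₁ = V₁/√(g·y₁) = 2.68.
Bélanger equation: y₂/y₁ = ½[√(1 + 8Fr₁²) − 1] = ½[√58.58 − 1] = 3.33.
y₂ = 3.33 × 1.05 = 3.49 ft.
V₂ = q/y₂ = 16.4/3.49 = 4.69 ft/s.

V₂ = 4.69 ft/s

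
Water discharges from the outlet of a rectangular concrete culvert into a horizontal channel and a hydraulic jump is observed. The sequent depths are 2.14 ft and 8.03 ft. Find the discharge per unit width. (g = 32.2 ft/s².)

q = 53.0 ft²/s

For a rectangular channel the momentum equation gives q² = ½·g·y₁·y₂·(y₁ + y₂) = ½×32.2×2.14×8.03×10.2 = 2814.
q = √2814 = 53.0 ft²/s.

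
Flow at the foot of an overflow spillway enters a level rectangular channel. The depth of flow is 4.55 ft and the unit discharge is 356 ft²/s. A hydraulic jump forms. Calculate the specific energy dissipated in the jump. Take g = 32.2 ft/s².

ΔE = 59.0 ft

V₁ = q/y₁ = 356/4.55 = 78.2 ft/s. Fr₁ = V₁/√(g·y₁) = 78.2/√(32.2×4.55) = 6.46.
From the momentum equation for a rectangular channel, y₂/y₁ = ½[√(1 + 8Fr₁²) − 1] = ½[√335.3 − 1] = 8.66.
y₂ = 8.66 × 4.55 = 39.4 ft.
V₂ = q/y₂ = 356/39.4 = 9.04 ft/s. E₁ = y₁ + V₁²/2g = 99.6 ft; E₂ = y₂ + V₂²/2g = 40.7 ft. ΔE = E₁ − E₂ = 59.0 ft.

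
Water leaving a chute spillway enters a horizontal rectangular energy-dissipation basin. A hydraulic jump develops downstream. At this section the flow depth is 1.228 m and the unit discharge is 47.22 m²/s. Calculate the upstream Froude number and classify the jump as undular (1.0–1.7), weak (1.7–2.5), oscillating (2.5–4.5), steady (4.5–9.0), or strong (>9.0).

V₁ = q/y₁ = 47.22/1.228 = 38.45 m/s. Fr₁ = V₁/√(g·y₁) = 38.45/√(9.81×1.228) = 11.08.
Fr₁ = 11.08 lies in the strong range.

Fr₁ = 11.08; strong jump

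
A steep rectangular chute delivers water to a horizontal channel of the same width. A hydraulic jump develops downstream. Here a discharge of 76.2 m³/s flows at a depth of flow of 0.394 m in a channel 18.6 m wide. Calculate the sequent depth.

q = Q/b = 76.2/18.6 = 4.10 m²/s; V₁ = q/y₁ = 10.4 m/s. Fr₁ = V₁/√(g·y₁) = 5.29.
By Bélanger, y₂/y₁ = ½[√(1 + 8Fr₁²) − 1] = ½[√224.8 − 1] = 7.00.
y₂ = 7.00 × 0.394 = 2.76 m.

y₂ = 2.76 m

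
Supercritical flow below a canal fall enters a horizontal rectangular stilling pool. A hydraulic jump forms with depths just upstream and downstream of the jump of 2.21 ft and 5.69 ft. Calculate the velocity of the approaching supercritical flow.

For a rectangular channel the momentum equation gives q² = ½·g·y₁·y₂·(y₁ + y₂) = ½×32.2×2.21×5.69×7.90 = 1599.
q = √1599 = 40.0 ft²/s.
V₁ = q/y₁ = 40.0/2.21 = 18.1 ft/s.

V₁ = 18.1 ft/s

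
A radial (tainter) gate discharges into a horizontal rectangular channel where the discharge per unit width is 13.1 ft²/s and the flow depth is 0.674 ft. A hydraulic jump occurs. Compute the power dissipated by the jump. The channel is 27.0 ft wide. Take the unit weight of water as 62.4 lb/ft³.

V₁ = q/y₁ = 13.1/0.674 = 19.4 ft/s. Fr₁ = V₁/√(g·y₁) = 19.4/√(32.2×0.674) = 4.17.
Conjugate-depth relation: y₂/y₁ = ½[√(1 + 8Fr₁²) − 1] = ½[√140.3 − 1] = 5.42.
y₂ = 5.42 × 0.674 = 3.65 ft.
V₂ = q/y₂ = 13.1/3.65 = 3.59 ft/s. E₁ = y₁ + V₁²/2g = 6.54 ft; E₂ = y₂ + V₂²/2g = 3.85 ft. ΔE = E₁ − E₂ = 2.69 ft.
Q = q·b = 13.1 × 27.0 = 354 cfs. P = γ·Q·ΔE/550 = 62.4 × 354 × 2.69 / 550 = 108 hp.

P = 108 hp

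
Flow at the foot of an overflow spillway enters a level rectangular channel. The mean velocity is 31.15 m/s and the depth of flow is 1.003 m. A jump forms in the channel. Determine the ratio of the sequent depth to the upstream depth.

Fr₁ = V₁/√(g·y₁) = 31.15/√(9.81×1.003) = 9.931.
Sequent-depth ratio: y₂/y₁ = ½[√(1 + 8Fr₁²) − 1] = ½[√789.93 − 1] = 13.55.

y₂/y₁ = 13.55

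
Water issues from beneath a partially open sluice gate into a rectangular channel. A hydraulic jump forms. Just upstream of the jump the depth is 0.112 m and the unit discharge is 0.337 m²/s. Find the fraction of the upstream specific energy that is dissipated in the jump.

V₁ = q/y₁ = 0.337/0.112 = 3.01 m/s. Fr₁ = V₁/√(g·y₁) = 3.01/√(9.81×0.112) = 2.87.
Sequent-depth ratio: y₂/y₁ = ½[√(1 + 8Fr₁²) − 1] = ½[√66.92 − 1] = 3.59.
y₂ = 3.59 × 0.112 = 0.402 m.
E₁ = y₁ + V₁²/2g = 0.573 m. ΔE = (y₂ − y₁)³/(4y₁y₂) = 0.136 m. ΔE/E₁ = 0.136/0.573 = 0.236.

ΔE/E₁ = 0.236 (23.6%)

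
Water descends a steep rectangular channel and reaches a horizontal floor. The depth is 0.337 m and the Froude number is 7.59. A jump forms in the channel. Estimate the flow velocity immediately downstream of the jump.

V₂ = 1.35 m/s

Fr₁ = 7.59 (given).
Sequent-depth ratio: y₂/y₁ = ½[√(1 + 8Fr₁²) − 1] = ½[√461.9 − 1] = 10.2.
y₂ = 10.2 × 0.337 = 3.45 m.
V₁ = Fr₁·√(g·y₁) = 7.59×√(9.81×0.337) = 13.8 m/s; q = V₁·y₁ = 4.65 m²/s.
V₂ = q/y₂ = 4.65/3.45 = 1.35 m/s.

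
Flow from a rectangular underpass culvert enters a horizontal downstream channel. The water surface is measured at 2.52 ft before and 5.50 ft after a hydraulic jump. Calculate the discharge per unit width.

For a rectangular channel the momentum equation gives q² = ½·g·y₁·y₂·(y₁ + y₂) = ½×32.2×2.52×5.50×8.02 = 1790.
q = √1790 = 42.3 ft²/s.

q = 42.3 ft²/s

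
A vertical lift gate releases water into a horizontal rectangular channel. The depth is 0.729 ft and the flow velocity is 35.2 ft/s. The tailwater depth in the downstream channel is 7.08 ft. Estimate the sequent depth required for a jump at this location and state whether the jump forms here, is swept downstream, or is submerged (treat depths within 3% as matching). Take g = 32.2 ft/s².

Fr₁ = V₁/√(g·y₁) = 35.2/√(32.2×0.729) = 7.27.
Conjugate-depth relation: y₂/y₁ = ½[√(1 + 8Fr₁²) − 1] = ½[√423.3 − 1] = 9.79.
y₂ = 9.79 × 0.729 = 7.13 ft.
Tailwater y_tw = 7.08 ft: y_tw ≈ y₂, so the jump forms here.

y₂ = 7.13 ft; the jump forms here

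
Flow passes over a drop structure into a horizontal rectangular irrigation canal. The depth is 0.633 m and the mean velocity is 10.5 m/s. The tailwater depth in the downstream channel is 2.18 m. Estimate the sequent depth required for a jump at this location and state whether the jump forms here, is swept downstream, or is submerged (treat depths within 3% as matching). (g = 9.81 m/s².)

Fr₁ = V₁/√(g·y₁) = 10.5/√(9.81×0.633) = 4.21.
Sequent-depth ratio: y₂/y₁ = ½[√(1 + 8Fr₁²) − 1] = ½[√143.0 − 1] = 5.48.
y₂ = 5.48 × 0.633 = 3.47 m.
Tailwater y_tw = 2.18 m: y_tw < y₂, so the jump is swept downstream.

y₂ = 3.47 m; the jump is swept downstream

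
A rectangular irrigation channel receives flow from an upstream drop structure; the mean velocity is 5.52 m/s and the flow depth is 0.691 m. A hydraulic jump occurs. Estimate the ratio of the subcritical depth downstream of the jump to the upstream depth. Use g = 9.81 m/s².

y₂/y₁ = 2.54

Fr₁ = V₁/√(g·y₁) = 5.52/√(9.81×0.691) = 2.12.
Bélanger equation: y₂/y₁ = ½[√(1 + 8Fr₁²) − 1] = ½[√36.96 − 1] = 2.54.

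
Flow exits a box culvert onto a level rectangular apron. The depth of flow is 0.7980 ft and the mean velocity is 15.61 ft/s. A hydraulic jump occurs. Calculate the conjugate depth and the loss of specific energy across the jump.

y₂ = 3.099 ft; ΔE = 1.232 ft

Fr₁ = V₁/√(g·y₁) = 15.61/√(32.2×0.7980) = 3.079.
Bélanger equation: y₂/y₁ = ½[√(1 + 8Fr₁²) − 1] = ½[√76.864 − 1] = 3.884.
y₂ = 3.884 × 0.7980 = 3.099 ft.
q = V₁·y₁ = 15.61 × 0.7980 = 12.46 ft²/s. V₂ = q/y₂ = 12.46/3.099 = 4.019 ft/s. E₁ = y₁ + V₁²/2g = 4.582 ft; E₂ = y₂ + V₂²/2g = 3.350 ft. ΔE = E₁ − E₂ = 1.232 ft.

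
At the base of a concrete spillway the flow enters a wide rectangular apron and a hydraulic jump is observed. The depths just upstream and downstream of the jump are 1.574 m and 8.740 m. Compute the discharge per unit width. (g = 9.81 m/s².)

For a rectangular channel the momentum equation gives q² = ½·g·y₁·y₂·(y₁ + y₂) = ½×9.81×1.574×8.740×10.31 = 696.0.
q = √696.0 = 26.38 m²/s.

q = 26.38 m²/s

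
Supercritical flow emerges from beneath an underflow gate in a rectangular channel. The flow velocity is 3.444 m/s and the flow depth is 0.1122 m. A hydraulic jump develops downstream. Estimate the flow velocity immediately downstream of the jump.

Fr₁ = V₁/√(g·y₁) = 3.444/√(9.81×0.1122) = 3.283.
From the momentum equation for a rectangular channel, y₂/y₁ = ½[√(1 + 8Fr₁²) − 1] = ½[√87.209 − 1] = 4.169.
y₂ = 4.169 × 0.1122 = 0.4678 m.
q = V₁·y₁ = 3.444 × 0.1122 = 0.3864 m²/s.
V₂ = q/y₂ = 0.3864/0.4678 = 0.8260 m/s.

V₂ = 0.8260 m/s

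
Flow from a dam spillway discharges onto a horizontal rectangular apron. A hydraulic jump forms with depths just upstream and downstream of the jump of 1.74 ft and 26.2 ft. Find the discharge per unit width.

For a rectangular channel the momentum equation gives q² = ½·g·y₁·y₂·(y₁ + y₂) = ½×32.2×1.74×26.2×27.9 = 20507.
q = √20507 = 143 ft²/s.

q = 143 ft²/s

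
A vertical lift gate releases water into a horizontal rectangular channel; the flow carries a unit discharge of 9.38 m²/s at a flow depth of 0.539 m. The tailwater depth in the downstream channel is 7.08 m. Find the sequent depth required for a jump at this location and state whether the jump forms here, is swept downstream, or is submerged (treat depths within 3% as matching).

y₂ = 5.51 m; the jump is submerged

V₁ = q/y₁ = 9.38/0.539 = 17.4 m/s. Fr₁ = V₁/√(g·y₁) = 17.4/√(9.81×0.539) = 7.57.
From the momentum equation for a rectangular channel, y₂/y₁ = ½[√(1 + 8Fr₁²) − 1] = ½[√459.2 − 1] = 10.2.
y₂ = 10.2 × 0.539 = 5.51 m.
Tailwater y_tw = 7.08 m: y_tw > y₂, so the jump is submerged.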